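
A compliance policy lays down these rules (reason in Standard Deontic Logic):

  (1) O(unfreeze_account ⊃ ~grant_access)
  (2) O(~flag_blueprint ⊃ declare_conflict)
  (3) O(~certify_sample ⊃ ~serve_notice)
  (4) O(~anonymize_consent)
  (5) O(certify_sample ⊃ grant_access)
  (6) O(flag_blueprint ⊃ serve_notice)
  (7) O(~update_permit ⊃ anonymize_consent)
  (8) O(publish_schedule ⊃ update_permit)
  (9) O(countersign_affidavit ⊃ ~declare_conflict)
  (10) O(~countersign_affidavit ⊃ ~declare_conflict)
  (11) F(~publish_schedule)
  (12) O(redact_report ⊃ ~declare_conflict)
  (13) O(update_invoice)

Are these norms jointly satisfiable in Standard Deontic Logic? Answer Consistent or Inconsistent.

Premise 7 is O(~update_permit ⊃ anonymize_consent), but O(~update_permit) is not derivable from the premises, so it does not yield O(anonymize_consent).
So O(anonymize_consent) is not derivable, and the apparent clash with O(~anonymize_consent) does not arise.
A world satisfying every obligation exists (e.g. anonymize_consent=false, certify_sample=true, countersign_affidavit=false, declare_conflict=false, flag_blueprint=true, grant_access=true, publish_schedule=true, redact_report=false, serve_notice=true, unfreeze_account=false, update_invoice=true, update_permit=true); no atom is both obligatory and forbidden, so the set is consistent.

Consistent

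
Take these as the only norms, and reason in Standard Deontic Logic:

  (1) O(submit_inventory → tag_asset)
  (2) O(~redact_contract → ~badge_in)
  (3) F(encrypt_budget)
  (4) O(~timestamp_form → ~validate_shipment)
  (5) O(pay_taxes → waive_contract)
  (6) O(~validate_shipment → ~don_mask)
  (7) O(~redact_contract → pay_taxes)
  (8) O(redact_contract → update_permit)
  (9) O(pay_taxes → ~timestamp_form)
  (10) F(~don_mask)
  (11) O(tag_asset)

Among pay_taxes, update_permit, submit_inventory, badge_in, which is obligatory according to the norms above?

update_permit

F(~don_mask) at premise 10 means O(don_mask).
Premise 6, O(~validate_shipment → ~don_mask), contraposes to O(don_mask → validate_shipment); with O(don_mask) we get O(validate_shipment).
Premise 4 is O(~timestamp_form → ~validate_shipment); contrapositively O(validate_shipment → timestamp_form). Since O(validate_shipment) holds, K gives O(timestamp_form).
The contrapositive of premise 9 (O(pay_taxes → ~timestamp_form)) is O(timestamp_form → ~pay_taxes), and O(timestamp_form) is already established, so O(~pay_taxes).
The contrapositive of premise 7 (O(~redact_contract → pay_taxes)) is O(~pay_taxes → redact_contract), and O(~pay_taxes) is already established, so O(redact_contract).
With premise 8, O(redact_contract → update_permit), the K-axiom yields O(update_permit).
So O(update_permit) holds — update_permit is obligatory. None of the other listed options is made obligatory by any chain of premises.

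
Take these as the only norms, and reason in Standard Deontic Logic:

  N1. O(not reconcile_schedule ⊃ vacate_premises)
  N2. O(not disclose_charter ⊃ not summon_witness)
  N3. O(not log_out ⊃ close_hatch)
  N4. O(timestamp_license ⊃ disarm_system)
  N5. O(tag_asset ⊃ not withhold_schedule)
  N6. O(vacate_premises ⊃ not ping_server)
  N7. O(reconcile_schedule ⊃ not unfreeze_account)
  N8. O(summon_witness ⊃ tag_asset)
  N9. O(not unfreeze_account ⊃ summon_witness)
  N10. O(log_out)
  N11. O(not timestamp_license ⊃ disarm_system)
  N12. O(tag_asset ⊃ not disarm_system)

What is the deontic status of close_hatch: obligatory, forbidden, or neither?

Neither

Premise 3 is O(not log_out ⊃ close_hatch), but O(not log_out) is not derivable from the premises, so it does not yield O(close_hatch).
No premise or chain of K-axiom applications forces O(close_hatch), and none forces O(not close_hatch). So close_hatch is neither obligatory nor forbidden under these norms.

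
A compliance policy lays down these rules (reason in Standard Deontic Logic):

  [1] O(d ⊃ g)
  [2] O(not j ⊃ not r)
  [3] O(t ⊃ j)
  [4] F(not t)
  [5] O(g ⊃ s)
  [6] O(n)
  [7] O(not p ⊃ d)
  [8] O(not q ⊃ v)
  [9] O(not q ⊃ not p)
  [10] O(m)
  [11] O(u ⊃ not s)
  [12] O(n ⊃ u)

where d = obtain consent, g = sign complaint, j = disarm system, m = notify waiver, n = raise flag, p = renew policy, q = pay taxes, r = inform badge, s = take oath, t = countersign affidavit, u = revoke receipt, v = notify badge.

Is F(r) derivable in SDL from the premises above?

Premise 2 is O(not j ⊃ not r), but O(not j) is not derivable from the premises, so it does not yield O(not r).
No other premise forces O(not r). An ideal world satisfying every premise can still have r true, so F(r) is not derivable.

No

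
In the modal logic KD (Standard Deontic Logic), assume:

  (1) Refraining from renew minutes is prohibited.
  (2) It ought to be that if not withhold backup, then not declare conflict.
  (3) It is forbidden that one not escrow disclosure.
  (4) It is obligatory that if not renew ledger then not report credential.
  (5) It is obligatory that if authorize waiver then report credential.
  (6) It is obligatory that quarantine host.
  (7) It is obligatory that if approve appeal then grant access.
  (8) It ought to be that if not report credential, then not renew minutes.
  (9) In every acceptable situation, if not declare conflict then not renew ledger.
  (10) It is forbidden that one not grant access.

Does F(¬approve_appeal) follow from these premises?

Premise 7 is O(approve_appeal → grant_access); even if O(grant_access) held, inferring O(approve_appeal) would be affirming the consequent — invalid.
No other premise forces O(approve_appeal). An ideal world satisfying every premise can still have ¬approve_appeal true, so F(¬approve_appeal) is not derivable.

No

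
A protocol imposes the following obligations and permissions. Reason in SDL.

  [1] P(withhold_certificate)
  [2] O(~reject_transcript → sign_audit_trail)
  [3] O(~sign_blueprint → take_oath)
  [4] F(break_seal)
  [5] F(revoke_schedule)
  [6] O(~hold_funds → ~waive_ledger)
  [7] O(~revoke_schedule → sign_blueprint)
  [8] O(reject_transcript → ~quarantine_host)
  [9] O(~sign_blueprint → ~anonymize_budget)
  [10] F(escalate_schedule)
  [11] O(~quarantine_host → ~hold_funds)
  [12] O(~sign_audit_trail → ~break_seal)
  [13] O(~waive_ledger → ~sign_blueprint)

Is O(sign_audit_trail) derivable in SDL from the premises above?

Yes

Premise 5, F(revoke_schedule), is equivalent to O(~revoke_schedule).
Premise 7 is O(~revoke_schedule → sign_blueprint); since O(~revoke_schedule), deontic closure gives O(sign_blueprint).
Premise 13, O(~waive_ledger → ~sign_blueprint), contraposes to O(sign_blueprint → waive_ledger); with O(sign_blueprint) we get O(waive_ledger).
The contrapositive of premise 6 (O(~hold_funds → ~waive_ledger)) is O(waive_ledger → hold_funds), and O(waive_ledger) is already established, so O(hold_funds).
Premise 11 is O(~quarantine_host → ~hold_funds); contrapositively O(hold_funds → quarantine_host). Since O(hold_funds) holds, K gives O(quarantine_host).
Premise 8, O(reject_transcript → ~quarantine_host), contraposes to O(quarantine_host → ~reject_transcript); with O(quarantine_host) we get O(~reject_transcript).
Applying K to premise 2 (O(~reject_transcript → sign_audit_trail)) and O(~reject_transcript) yields O(sign_audit_trail).
Premises 1, 3, 4, 9, 10, 12 do not contribute to this derivation.
So O(sign_audit_trail) follows.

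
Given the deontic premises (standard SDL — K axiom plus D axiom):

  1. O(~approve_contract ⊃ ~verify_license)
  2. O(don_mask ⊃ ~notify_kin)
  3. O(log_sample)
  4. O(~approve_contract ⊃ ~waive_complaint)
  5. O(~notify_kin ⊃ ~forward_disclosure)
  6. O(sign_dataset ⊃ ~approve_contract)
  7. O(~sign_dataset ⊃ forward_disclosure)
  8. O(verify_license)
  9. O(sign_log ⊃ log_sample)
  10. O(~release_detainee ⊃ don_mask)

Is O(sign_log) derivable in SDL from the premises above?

Premise 9 is O(sign_log ⊃ log_sample); even if O(log_sample) held, inferring O(sign_log) would be affirming the consequent — invalid.
No other premise forces O(sign_log). An ideal world satisfying every premise can still have sign_log false, so O(sign_log) is not derivable.

No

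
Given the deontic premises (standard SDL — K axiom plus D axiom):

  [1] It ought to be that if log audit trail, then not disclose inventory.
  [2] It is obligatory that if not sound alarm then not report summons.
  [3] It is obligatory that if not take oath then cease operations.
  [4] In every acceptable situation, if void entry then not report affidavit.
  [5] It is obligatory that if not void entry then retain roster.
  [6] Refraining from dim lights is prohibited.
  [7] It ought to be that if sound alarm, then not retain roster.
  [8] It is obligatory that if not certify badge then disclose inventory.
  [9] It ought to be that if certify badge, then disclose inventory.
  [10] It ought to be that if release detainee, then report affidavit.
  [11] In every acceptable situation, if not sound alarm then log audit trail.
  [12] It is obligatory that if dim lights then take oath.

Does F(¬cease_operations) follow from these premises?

Premise 3 is O(¬take_oath → cease_operations), but O(¬take_oath) is not derivable from the premises, so it does not yield O(cease_operations).
No other premise forces O(cease_operations). An ideal world satisfying every premise can still have ¬cease_operations true, so F(¬cease_operations) is not derivable.

No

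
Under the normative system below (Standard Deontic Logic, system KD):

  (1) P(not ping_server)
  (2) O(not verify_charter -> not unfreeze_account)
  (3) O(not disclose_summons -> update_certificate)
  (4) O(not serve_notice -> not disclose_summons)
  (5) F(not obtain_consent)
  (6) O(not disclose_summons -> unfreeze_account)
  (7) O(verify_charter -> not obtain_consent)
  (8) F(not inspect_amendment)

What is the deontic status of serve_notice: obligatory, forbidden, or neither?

Premise 5, F(not obtain_consent), is equivalent to O(obtain_consent).
Premise 7 is O(verify_charter -> not obtain_consent); contrapositively O(obtain_consent -> not verify_charter). Since O(obtain_consent) holds, K gives O(not verify_charter).
From O(not verify_charter) and premise 2, O(not verify_charter -> not unfreeze_account), we obtain O(not unfreeze_account).
Premise 6 is O(not disclose_summons -> unfreeze_account); contrapositively O(not unfreeze_account -> disclose_summons). Since O(not unfreeze_account) holds, K gives O(disclose_summons).
The contrapositive of premise 4 (O(not serve_notice -> not disclose_summons)) is O(disclose_summons -> serve_notice), and O(disclose_summons) is already established, so O(serve_notice).
Premises 1, 3, 8 do not contribute to this derivation.
Hence serve_notice is obligatory.

Obligatory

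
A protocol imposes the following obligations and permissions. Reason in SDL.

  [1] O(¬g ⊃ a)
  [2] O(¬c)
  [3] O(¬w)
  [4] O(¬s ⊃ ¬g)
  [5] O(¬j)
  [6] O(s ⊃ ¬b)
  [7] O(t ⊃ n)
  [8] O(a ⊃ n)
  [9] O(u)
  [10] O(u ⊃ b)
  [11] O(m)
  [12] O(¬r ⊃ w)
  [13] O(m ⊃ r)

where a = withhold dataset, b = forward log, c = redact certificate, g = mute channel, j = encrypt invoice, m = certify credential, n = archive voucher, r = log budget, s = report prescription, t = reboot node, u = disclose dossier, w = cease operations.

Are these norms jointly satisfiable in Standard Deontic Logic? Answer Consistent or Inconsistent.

Premise 12 is O(¬r ⊃ w), but O(¬r) is not derivable from the premises, so it does not yield O(w).
So O(w) is not derivable, and the apparent clash with O(¬w) does not arise.
A world satisfying every obligation exists (e.g. a=true, b=true, c=false, g=false, j=false, m=true, n=true, r=true, s=false, t=false, u=true, w=false); no atom is both obligatory and forbidden, so the set is consistent.

Consistent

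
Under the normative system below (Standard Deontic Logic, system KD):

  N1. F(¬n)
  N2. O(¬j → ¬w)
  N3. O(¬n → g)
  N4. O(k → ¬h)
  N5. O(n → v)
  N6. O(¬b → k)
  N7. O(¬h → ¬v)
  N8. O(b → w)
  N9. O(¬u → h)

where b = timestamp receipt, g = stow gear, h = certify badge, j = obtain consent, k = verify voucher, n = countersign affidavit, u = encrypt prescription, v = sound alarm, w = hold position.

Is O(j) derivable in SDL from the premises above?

Premise 1 is F(¬n), i.e. O(n).
Applying K to premise 5 (O(n → v)) and O(n) yields O(v).
Premise 7 is O(¬h → ¬v); contrapositively O(v → h). Since O(v) holds, K gives O(h).
The contrapositive of premise 4 (O(k → ¬h)) is O(h → ¬k), and O(h) is already established, so O(¬k).
Premise 6 is O(¬b → k); contrapositively O(¬k → b). Since O(¬k) holds, K gives O(b).
From O(b) and premise 8, O(b → w), we obtain O(w).
Premise 2 is O(¬j → ¬w); contrapositively O(w → j). Since O(w) holds, K gives O(j).
Premises 3, 9 do not contribute to this derivation.
So O(j) follows.

Yes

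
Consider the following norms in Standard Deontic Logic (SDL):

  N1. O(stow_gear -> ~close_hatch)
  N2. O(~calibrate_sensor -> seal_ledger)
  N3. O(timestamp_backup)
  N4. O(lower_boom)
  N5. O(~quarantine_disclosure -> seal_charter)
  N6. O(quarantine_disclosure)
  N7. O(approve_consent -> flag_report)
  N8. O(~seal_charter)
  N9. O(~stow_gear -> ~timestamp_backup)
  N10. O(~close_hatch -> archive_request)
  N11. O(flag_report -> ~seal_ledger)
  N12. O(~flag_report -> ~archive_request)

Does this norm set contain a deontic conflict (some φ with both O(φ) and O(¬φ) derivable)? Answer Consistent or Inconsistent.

Consistent

Premise 5 is O(~quarantine_disclosure -> seal_charter), but O(~quarantine_disclosure) is not derivable from the premises, so it does not yield O(seal_charter).
So O(seal_charter) is not derivable, and the apparent clash with O(~seal_charter) does not arise.
A world satisfying every obligation exists (e.g. approve_consent=false, archive_request=true, calibrate_sensor=true, close_hatch=false, flag_report=true, lower_boom=true, quarantine_disclosure=true, seal_charter=false, seal_ledger=false, stow_gear=true, timestamp_backup=true); no atom is both obligatory and forbidden, so the set is consistent.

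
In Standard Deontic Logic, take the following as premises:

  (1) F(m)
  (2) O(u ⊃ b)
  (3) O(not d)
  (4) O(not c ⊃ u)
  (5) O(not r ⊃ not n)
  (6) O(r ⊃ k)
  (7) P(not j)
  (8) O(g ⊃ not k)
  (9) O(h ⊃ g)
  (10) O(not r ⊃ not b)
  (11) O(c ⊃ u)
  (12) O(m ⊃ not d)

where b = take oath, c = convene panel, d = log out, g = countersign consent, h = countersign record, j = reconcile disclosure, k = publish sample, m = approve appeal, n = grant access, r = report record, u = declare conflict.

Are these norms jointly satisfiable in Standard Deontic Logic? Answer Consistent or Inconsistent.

Consistent

Premise 12 is O(m ⊃ not d); even if O(not d) held, inferring O(m) would be affirming the consequent — invalid.
So O(m) is not derivable, and the apparent clash with O(not m) does not arise.
A world satisfying every obligation exists (e.g. b=true, c=false, d=false, g=false, h=false, j=false, k=true, m=false, n=false, r=true, u=true); no atom is both obligatory and forbidden, so the set is consistent.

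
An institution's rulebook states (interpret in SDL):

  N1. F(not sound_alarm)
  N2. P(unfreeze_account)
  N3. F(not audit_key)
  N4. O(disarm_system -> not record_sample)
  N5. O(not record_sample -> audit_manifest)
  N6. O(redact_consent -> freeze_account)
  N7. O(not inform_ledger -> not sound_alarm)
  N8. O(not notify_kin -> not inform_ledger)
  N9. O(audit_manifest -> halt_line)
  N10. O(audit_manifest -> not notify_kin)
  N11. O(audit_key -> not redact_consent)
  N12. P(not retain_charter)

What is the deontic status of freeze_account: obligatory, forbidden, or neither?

Premise 6 is O(redact_consent -> freeze_account), but O(redact_consent) is not derivable from the premises, so it does not yield O(freeze_account).
No premise or chain of K-axiom applications forces O(freeze_account), and none forces O(not freeze_account). So freeze_account is neither obligatory nor forbidden under these norms.

Neither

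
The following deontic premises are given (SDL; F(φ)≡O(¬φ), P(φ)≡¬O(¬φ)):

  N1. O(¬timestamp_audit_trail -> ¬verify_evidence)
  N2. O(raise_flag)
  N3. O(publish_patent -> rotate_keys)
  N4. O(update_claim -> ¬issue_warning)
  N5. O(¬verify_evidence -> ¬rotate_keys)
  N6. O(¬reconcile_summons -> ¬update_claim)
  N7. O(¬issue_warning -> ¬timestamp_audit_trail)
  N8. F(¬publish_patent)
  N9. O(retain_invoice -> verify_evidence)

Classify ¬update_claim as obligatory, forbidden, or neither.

Obligatory

Premise 8, F(¬publish_patent), is equivalent to O(publish_patent).
From O(publish_patent) and premise 3, O(publish_patent -> rotate_keys), we obtain O(rotate_keys).
The contrapositive of premise 5 (O(¬verify_evidence -> ¬rotate_keys)) is O(rotate_keys -> verify_evidence), and O(rotate_keys) is already established, so O(verify_evidence).
Premise 1, O(¬timestamp_audit_trail -> ¬verify_evidence), contraposes to O(verify_evidence -> timestamp_audit_trail); with O(verify_evidence) we get O(timestamp_audit_trail).
Premise 7, O(¬issue_warning -> ¬timestamp_audit_trail), contraposes to O(timestamp_audit_trail -> issue_warning); with O(timestamp_audit_trail) we get O(issue_warning).
Premise 4 is O(update_claim -> ¬issue_warning); contrapositively O(issue_warning -> ¬update_claim). Since O(issue_warning) holds, K gives O(¬update_claim).
Premises 2, 6, 9 do not contribute to this derivation.
Hence ¬update_claim is obligatory.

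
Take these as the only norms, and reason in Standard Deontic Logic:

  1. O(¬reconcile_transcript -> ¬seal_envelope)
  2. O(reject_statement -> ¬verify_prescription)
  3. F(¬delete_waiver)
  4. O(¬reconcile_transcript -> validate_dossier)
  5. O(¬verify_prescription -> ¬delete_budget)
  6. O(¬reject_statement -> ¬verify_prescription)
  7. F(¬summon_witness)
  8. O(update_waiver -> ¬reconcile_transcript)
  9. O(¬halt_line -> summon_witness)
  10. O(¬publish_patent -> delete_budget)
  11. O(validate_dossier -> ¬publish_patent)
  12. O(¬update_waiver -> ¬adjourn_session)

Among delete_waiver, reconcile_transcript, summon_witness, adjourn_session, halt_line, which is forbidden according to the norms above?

adjourn_session

Premises 2 and 6 are O(reject_statement -> ¬verify_prescription) and O(¬reject_statement -> ¬verify_prescription); every ideal world satisfies reject_statement or ¬reject_statement, so in either case ¬verify_prescription holds — hence O(¬verify_prescription).
Premise 5 is O(¬verify_prescription -> ¬delete_budget); since O(¬verify_prescription), deontic closure gives O(¬delete_budget).
Premise 10 is O(¬publish_patent -> delete_budget); contrapositively O(¬delete_budget -> publish_patent). Since O(¬delete_budget) holds, K gives O(publish_patent).
Premise 11 is O(validate_dossier -> ¬publish_patent); contrapositively O(publish_patent -> ¬validate_dossier). Since O(publish_patent) holds, K gives O(¬validate_dossier).
Premise 4, O(¬reconcile_transcript -> validate_dossier), contraposes to O(¬validate_dossier -> reconcile_transcript); with O(¬validate_dossier) we get O(reconcile_transcript).
Premise 8 is O(update_waiver -> ¬reconcile_transcript); contrapositively O(reconcile_transcript -> ¬update_waiver). Since O(reconcile_transcript) holds, K gives O(¬update_waiver).
From O(¬update_waiver) and premise 12, O(¬update_waiver -> ¬adjourn_session), we obtain O(¬adjourn_session).
So O(¬adjourn_session) holds, i.e. adjourn_session is forbidden. None of the other listed options is forbidden under the premises.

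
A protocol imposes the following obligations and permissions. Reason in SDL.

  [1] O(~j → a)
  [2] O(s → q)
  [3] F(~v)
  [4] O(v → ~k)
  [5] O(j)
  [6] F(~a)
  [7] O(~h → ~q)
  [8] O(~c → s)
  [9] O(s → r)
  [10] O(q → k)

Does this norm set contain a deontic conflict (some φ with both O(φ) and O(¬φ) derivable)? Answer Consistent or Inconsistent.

Premise 1 is O(~j → a); even if O(a) held, inferring O(~j) would be affirming the consequent — invalid.
So O(~j) is not derivable, and the apparent clash with O(j) does not arise.
A world satisfying every obligation exists (e.g. a=true, c=true, h=false, j=true, k=false, q=false, r=false, s=false, v=true); no atom is both obligatory and forbidden, so the set is consistent.

Consistent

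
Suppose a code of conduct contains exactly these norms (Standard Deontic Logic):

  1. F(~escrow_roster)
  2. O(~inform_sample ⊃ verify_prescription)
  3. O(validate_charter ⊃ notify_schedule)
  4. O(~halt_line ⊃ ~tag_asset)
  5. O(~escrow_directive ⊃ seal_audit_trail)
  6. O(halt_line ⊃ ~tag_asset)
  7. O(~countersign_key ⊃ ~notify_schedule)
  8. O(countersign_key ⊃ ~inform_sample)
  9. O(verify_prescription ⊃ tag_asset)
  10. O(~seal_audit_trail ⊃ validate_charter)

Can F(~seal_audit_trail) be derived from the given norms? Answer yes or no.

Yes

Premises 4 and 6 are O(~halt_line ⊃ ~tag_asset) and O(halt_line ⊃ ~tag_asset); every ideal world satisfies ~halt_line or halt_line, so in either case ~tag_asset holds — hence O(~tag_asset).
The contrapositive of premise 9 (O(verify_prescription ⊃ tag_asset)) is O(~tag_asset ⊃ ~verify_prescription), and O(~tag_asset) is already established, so O(~verify_prescription).
The contrapositive of premise 2 (O(~inform_sample ⊃ verify_prescription)) is O(~verify_prescription ⊃ inform_sample), and O(~verify_prescription) is already established, so O(inform_sample).
Premise 8 is O(countersign_key ⊃ ~inform_sample); contrapositively O(inform_sample ⊃ ~countersign_key). Since O(inform_sample) holds, K gives O(~countersign_key).
Premise 7 is O(~countersign_key ⊃ ~notify_schedule); since O(~countersign_key), deontic closure gives O(~notify_schedule).
Premise 3 is O(validate_charter ⊃ notify_schedule); contrapositively O(~notify_schedule ⊃ ~validate_charter). Since O(~notify_schedule) holds, K gives O(~validate_charter).
The contrapositive of premise 10 (O(~seal_audit_trail ⊃ validate_charter)) is O(~validate_charter ⊃ seal_audit_trail), and O(~validate_charter) is already established, so O(seal_audit_trail).
Premises 1, 5 do not contribute to this derivation.
So O(seal_audit_trail) holds, i.e. F(~seal_audit_trail). The claim follows.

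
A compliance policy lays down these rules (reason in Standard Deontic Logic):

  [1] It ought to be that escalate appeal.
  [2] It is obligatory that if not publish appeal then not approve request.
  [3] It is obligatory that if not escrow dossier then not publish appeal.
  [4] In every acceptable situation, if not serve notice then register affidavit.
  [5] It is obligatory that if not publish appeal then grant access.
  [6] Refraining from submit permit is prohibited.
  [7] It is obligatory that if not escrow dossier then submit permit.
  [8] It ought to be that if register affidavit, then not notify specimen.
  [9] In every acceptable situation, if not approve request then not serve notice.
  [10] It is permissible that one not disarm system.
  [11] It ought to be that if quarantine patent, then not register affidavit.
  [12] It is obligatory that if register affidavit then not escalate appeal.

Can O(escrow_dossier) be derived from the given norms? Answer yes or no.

From premise 1 we have O(escalate_appeal).
The contrapositive of premise 12 (O(register_affidavit → ¬escalate_appeal)) is O(escalate_appeal → ¬register_affidavit), and O(escalate_appeal) is already established, so O(¬register_affidavit).
Premise 4 is O(¬serve_notice → register_affidavit); contrapositively O(¬register_affidavit → serve_notice). Since O(¬register_affidavit) holds, K gives O(serve_notice).
Premise 9 is O(¬approve_request → ¬serve_notice); contrapositively O(serve_notice → approve_request). Since O(serve_notice) holds, K gives O(approve_request).
Premise 2, O(¬publish_appeal → ¬approve_request), contraposes to O(approve_request → publish_appeal); with O(approve_request) we get O(publish_appeal).
The contrapositive of premise 3 (O(¬escrow_dossier → ¬publish_appeal)) is O(publish_appeal → escrow_dossier), and O(publish_appeal) is already established, so O(escrow_dossier).
Premises 5, 6, 7, 8, 10, 11 do not contribute to this derivation.
So O(escrow_dossier) follows.

Yes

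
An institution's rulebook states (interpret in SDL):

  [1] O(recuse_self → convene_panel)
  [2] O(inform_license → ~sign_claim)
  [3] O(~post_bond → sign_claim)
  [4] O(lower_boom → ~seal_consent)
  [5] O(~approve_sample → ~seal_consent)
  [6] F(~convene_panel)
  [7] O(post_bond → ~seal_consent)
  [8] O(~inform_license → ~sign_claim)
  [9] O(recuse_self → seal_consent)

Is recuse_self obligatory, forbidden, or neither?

Premises 8 and 2 are O(~inform_license → ~sign_claim) and O(inform_license → ~sign_claim); every ideal world satisfies ~inform_license or inform_license, so in either case ~sign_claim holds — hence O(~sign_claim).
Premise 3 is O(~post_bond → sign_claim); contrapositively O(~sign_claim → post_bond). Since O(~sign_claim) holds, K gives O(post_bond).
Applying K to premise 7 (O(post_bond → ~seal_consent)) and O(post_bond) yields O(~seal_consent).
The contrapositive of premise 9 (O(recuse_self → seal_consent)) is O(~seal_consent → ~recuse_self), and O(~seal_consent) is already established, so O(~recuse_self).
Premises 1, 4, 5, 6 do not contribute to this derivation.
Thus O(~recuse_self), which is F(recuse_self): recuse_self is forbidden.

Forbidden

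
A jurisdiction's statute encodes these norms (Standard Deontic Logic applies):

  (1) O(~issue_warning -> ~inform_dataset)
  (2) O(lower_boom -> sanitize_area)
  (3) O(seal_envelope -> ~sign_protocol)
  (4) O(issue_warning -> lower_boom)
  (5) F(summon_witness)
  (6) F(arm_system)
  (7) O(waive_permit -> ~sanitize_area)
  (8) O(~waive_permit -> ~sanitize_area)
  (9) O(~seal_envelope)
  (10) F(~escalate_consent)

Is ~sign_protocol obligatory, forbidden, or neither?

Premise 3 is O(seal_envelope -> ~sign_protocol), but O(seal_envelope) is not derivable from the premises, so it does not yield O(~sign_protocol).
No premise or chain of K-axiom applications forces O(~sign_protocol), and none forces O(sign_protocol). So ~sign_protocol is neither obligatory nor forbidden under these norms.

Neither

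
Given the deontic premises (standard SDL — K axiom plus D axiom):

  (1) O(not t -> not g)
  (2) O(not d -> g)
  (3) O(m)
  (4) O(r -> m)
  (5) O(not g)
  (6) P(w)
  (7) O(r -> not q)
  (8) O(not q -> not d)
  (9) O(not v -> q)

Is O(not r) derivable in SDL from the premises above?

Yes

Premise 5 gives O(not g).
Premise 2 is O(not d -> g); contrapositively O(not g -> d). Since O(not g) holds, K gives O(d).
Premise 8 is O(not q -> not d); contrapositively O(d -> q). Since O(d) holds, K gives O(q).
The contrapositive of premise 7 (O(r -> not q)) is O(q -> not r), and O(q) is already established, so O(not r).
Premises 1, 3, 4, 6, 9 do not contribute to this derivation.
So O(not r) follows.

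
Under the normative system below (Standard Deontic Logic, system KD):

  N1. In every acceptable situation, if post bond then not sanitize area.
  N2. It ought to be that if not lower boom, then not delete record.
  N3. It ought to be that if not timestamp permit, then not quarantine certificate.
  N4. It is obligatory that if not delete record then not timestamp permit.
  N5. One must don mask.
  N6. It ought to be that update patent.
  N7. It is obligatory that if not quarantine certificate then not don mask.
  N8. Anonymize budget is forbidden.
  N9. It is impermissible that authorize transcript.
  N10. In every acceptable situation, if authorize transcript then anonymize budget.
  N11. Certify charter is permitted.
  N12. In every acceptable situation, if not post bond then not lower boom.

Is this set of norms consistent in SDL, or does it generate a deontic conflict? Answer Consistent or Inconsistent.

Consistent

Premise 10 is O(authorize_transcript → anonymize_budget), but O(authorize_transcript) is not derivable from the premises, so it does not yield O(anonymize_budget).
So O(anonymize_budget) is not derivable, and the apparent clash with O(¬anonymize_budget) does not arise.
A world satisfying every obligation exists (e.g. anonymize_budget=false, authorize_transcript=false, certify_charter=false, delete_record=true, don_mask=true, lower_boom=true, post_bond=true, quarantine_certificate=true, sanitize_area=false, timestamp_permit=true, update_patent=true); no atom is both obligatory and forbidden, so the set is consistent.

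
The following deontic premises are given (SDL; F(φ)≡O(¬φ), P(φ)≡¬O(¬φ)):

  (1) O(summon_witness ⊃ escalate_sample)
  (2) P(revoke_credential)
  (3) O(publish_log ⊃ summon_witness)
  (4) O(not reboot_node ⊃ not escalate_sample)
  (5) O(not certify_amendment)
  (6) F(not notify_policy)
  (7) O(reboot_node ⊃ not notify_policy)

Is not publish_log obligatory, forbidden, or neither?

Obligatory

Premise 6 is F(not notify_policy), i.e. O(notify_policy).
The contrapositive of premise 7 (O(reboot_node ⊃ not notify_policy)) is O(notify_policy ⊃ not reboot_node), and O(notify_policy) is already established, so O(not reboot_node).
From O(not reboot_node) and premise 4, O(not reboot_node ⊃ not escalate_sample), we obtain O(not escalate_sample).
The contrapositive of premise 1 (O(summon_witness ⊃ escalate_sample)) is O(not escalate_sample ⊃ not summon_witness), and O(not escalate_sample) is already established, so O(not summon_witness).
The contrapositive of premise 3 (O(publish_log ⊃ summon_witness)) is O(not summon_witness ⊃ not publish_log), and O(not summon_witness) is already established, so O(not publish_log).
Premises 2, 5 do not contribute to this derivation.
Hence not publish_log is obligatory.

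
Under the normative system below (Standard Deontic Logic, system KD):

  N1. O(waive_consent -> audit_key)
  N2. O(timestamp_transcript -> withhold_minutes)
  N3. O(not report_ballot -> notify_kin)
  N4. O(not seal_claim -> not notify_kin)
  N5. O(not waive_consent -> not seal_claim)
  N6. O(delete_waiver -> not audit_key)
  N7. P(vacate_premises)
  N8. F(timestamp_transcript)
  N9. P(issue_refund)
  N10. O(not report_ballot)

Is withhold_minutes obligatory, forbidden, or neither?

Neither

Premise 2 is O(timestamp_transcript -> withhold_minutes), but O(timestamp_transcript) is not derivable from the premises, so it does not yield O(withhold_minutes).
No premise or chain of K-axiom applications forces O(withhold_minutes), and none forces O(not withhold_minutes). So withhold_minutes is neither obligatory nor forbidden under these norms.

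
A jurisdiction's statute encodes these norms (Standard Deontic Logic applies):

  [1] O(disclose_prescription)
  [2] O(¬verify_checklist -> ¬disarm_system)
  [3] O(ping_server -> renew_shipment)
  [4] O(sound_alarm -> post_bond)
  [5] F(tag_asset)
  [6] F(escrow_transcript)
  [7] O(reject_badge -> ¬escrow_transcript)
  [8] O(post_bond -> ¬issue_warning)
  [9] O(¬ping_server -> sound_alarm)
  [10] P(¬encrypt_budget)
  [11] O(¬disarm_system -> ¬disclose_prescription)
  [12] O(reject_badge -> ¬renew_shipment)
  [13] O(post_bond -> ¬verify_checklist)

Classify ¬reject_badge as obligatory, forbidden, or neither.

From premise 1 we have O(disclose_prescription).
Premise 11 is O(¬disarm_system -> ¬disclose_prescription); contrapositively O(disclose_prescription -> disarm_system). Since O(disclose_prescription) holds, K gives O(disarm_system).
Premise 2 is O(¬verify_checklist -> ¬disarm_system); contrapositively O(disarm_system -> verify_checklist). Since O(disarm_system) holds, K gives O(verify_checklist).
Premise 13, O(post_bond -> ¬verify_checklist), contraposes to O(verify_checklist -> ¬post_bond); with O(verify_checklist) we get O(¬post_bond).
Premise 4 is O(sound_alarm -> post_bond); contrapositively O(¬post_bond -> ¬sound_alarm). Since O(¬post_bond) holds, K gives O(¬sound_alarm).
The contrapositive of premise 9 (O(¬ping_server -> sound_alarm)) is O(¬sound_alarm -> ping_server), and O(¬sound_alarm) is already established, so O(ping_server).
Premise 3 is O(ping_server -> renew_shipment); since O(ping_server), deontic closure gives O(renew_shipment).
Premise 12, O(reject_badge -> ¬renew_shipment), contraposes to O(renew_shipment -> ¬reject_badge); with O(renew_shipment) we get O(¬reject_badge).
Premises 5, 6, 7, 8, 10 do not contribute to this derivation.
Hence ¬reject_badge is obligatory.

Obligatory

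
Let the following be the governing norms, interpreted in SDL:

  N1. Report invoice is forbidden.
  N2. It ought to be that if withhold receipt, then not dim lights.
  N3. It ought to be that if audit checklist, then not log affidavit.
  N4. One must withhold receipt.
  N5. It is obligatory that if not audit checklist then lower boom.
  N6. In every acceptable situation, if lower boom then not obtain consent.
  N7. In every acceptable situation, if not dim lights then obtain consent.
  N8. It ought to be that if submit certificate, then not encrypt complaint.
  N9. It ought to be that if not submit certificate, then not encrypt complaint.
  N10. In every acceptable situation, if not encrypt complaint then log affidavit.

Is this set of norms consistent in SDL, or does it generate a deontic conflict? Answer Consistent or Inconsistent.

By case analysis on submit_certificate: premise 8 gives O(submit_certificate → ¬encrypt_complaint) and premise 9 gives O(¬submit_certificate → ¬encrypt_complaint), so O(¬encrypt_complaint) either way.
Applying K to premise 10 (O(¬encrypt_complaint → log_affidavit)) and O(¬encrypt_complaint) yields O(log_affidavit).
The contrapositive of premise 3 (O(audit_checklist → ¬log_affidavit)) is O(log_affidavit → ¬audit_checklist), and O(log_affidavit) is already established, so O(¬audit_checklist).
Applying K to premise 5 (O(¬audit_checklist → lower_boom)) and O(¬audit_checklist) yields O(lower_boom).
Premise 6 is O(lower_boom → ¬obtain_consent); since O(lower_boom), deontic closure gives O(¬obtain_consent).
Premise 7 is O(¬dim_lights → obtain_consent); contrapositively O(¬obtain_consent → dim_lights). Since O(¬obtain_consent) holds, K gives O(dim_lights).
Premise 2 is O(withhold_receipt → ¬dim_lights); contrapositively O(dim_lights → ¬withhold_receipt). Since O(dim_lights) holds, K gives O(¬withhold_receipt).
Yet premise 4 states O(withhold_receipt).
We now have both O(¬withhold_receipt) and O(withhold_receipt) — withhold_receipt is simultaneously obligatory and forbidden, violating the D-axiom.

Inconsistent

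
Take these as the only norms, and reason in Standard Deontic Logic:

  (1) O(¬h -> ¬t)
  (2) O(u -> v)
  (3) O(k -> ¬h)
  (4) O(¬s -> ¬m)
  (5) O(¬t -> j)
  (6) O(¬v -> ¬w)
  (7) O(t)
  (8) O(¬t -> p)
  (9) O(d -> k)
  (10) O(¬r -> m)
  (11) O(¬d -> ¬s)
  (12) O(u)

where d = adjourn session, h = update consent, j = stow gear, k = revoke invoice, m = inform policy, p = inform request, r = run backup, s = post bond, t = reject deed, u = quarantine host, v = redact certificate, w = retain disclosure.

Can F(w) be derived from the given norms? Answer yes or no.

Premise 6 is O(¬v -> ¬w), but O(¬v) is not derivable from the premises, so it does not yield O(¬w).
No other premise forces O(¬w). An ideal world satisfying every premise can still have w true, so F(w) is not derivable.

No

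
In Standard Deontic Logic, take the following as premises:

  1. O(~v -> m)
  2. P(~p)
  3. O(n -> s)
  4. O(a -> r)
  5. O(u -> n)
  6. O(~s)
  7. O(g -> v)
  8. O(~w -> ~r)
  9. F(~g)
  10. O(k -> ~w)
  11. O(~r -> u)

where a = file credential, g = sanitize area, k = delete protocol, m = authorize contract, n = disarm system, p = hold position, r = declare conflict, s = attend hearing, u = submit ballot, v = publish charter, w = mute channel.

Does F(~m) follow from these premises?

No

Premise 1 is O(~v -> m), but O(~v) is not derivable from the premises, so it does not yield O(m).
No other premise forces O(m). An ideal world satisfying every premise can still have ~m true, so F(~m) is not derivable.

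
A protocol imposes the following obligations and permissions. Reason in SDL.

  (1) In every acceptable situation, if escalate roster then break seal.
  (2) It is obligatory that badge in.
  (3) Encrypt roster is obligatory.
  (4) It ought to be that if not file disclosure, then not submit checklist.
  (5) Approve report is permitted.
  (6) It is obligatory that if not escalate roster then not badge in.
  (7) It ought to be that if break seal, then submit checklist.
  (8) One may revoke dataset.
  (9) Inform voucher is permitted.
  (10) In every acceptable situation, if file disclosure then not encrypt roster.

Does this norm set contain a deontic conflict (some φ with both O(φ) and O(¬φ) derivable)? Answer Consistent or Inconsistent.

Inconsistent

From premise 3 we have O(encrypt_roster).
Premise 10 is O(file_disclosure → ¬encrypt_roster); contrapositively O(encrypt_roster → ¬file_disclosure). Since O(encrypt_roster) holds, K gives O(¬file_disclosure).
From O(¬file_disclosure) and premise 4, O(¬file_disclosure → ¬submit_checklist), we obtain O(¬submit_checklist).
Premise 7 is O(break_seal → submit_checklist); contrapositively O(¬submit_checklist → ¬break_seal). Since O(¬submit_checklist) holds, K gives O(¬break_seal).
The contrapositive of premise 1 (O(escalate_roster → break_seal)) is O(¬break_seal → ¬escalate_roster), and O(¬break_seal) is already established, so O(¬escalate_roster).
Applying K to premise 6 (O(¬escalate_roster → ¬badge_in)) and O(¬escalate_roster) yields O(¬badge_in).
However, premise 2 gives O(badge_in).
We now have both O(¬badge_in) and O(badge_in) — badge_in is simultaneously obligatory and forbidden, violating the D-axiom.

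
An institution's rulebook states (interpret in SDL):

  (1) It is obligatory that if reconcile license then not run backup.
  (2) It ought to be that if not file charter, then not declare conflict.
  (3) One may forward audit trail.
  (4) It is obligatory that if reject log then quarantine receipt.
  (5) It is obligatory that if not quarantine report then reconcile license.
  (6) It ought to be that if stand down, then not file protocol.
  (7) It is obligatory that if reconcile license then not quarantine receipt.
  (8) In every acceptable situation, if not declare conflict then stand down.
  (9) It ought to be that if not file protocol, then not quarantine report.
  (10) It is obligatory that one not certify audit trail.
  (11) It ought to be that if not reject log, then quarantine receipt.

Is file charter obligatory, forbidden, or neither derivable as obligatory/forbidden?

Obligatory

By case analysis on ¬reject_log: premise 11 gives O(¬reject_log → quarantine_receipt) and premise 4 gives O(reject_log → quarantine_receipt), so O(quarantine_receipt) either way.
Premise 7, O(reconcile_license → ¬quarantine_receipt), contraposes to O(quarantine_receipt → ¬reconcile_license); with O(quarantine_receipt) we get O(¬reconcile_license).
Premise 5, O(¬quarantine_report → reconcile_license), contraposes to O(¬reconcile_license → quarantine_report); with O(¬reconcile_license) we get O(quarantine_report).
The contrapositive of premise 9 (O(¬file_protocol → ¬quarantine_report)) is O(quarantine_report → file_protocol), and O(quarantine_report) is already established, so O(file_protocol).
The contrapositive of premise 6 (O(stand_down → ¬file_protocol)) is O(file_protocol → ¬stand_down), and O(file_protocol) is already established, so O(¬stand_down).
Premise 8, O(¬declare_conflict → stand_down), contraposes to O(¬stand_down → declare_conflict); with O(¬stand_down) we get O(declare_conflict).
Premise 2 is O(¬file_charter → ¬declare_conflict); contrapositively O(declare_conflict → file_charter). Since O(declare_conflict) holds, K gives O(file_charter).
Premises 1, 3, 10 do not contribute to this derivation.
Hence file_charter is obligatory.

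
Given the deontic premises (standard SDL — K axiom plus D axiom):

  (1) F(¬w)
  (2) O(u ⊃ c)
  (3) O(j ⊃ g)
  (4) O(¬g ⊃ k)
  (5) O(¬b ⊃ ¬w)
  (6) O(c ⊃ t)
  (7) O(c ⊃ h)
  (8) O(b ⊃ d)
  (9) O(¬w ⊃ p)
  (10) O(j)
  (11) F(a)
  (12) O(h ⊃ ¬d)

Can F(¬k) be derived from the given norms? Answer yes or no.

Premise 4 is O(¬g ⊃ k), but O(¬g) is not derivable from the premises, so it does not yield O(k).
No other premise forces O(k). An ideal world satisfying every premise can still have ¬k true, so F(¬k) is not derivable.

No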